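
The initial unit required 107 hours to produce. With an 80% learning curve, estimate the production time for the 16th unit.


Formula: T_n = T_1 * (learning_rate)^(log2(n)) where learning_rate = rate/100
Doublings = log2(16) = 4
T_n = 107 * 0.8^4
T_n = 107 * 0.4096 = 43.8 hours

43.8 hours


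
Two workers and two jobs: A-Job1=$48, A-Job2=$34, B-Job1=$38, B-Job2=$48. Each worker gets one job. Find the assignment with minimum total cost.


Option 1: A->1 + B->2 = $48 + $48 = $96
Option 2: A->2 + B->1 = $34 + $38 = $72
Min cost = min($96, $72) = $72

$72


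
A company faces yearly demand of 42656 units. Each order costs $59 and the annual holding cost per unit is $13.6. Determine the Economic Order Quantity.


Formula: EOQ = sqrt(2 * D * S / H)
Numerator: 2 * 42656 * 59 = 5033408
2DS/H = 5033408 / 13.6 = 370103.5
EOQ = sqrt(370103.5) = 608.4 units

608.4 units


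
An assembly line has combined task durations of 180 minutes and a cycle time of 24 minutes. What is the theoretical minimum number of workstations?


Formula: N_min = ceil(Sum of Task Times / Cycle Time)
N_min = ceil(180 min / 24 min) = ceil(7.5)
N_min = 8 stations

8


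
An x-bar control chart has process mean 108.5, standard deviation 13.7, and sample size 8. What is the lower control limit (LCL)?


LCL = 108.5 - 3 * 13.7 / sqrt(8)

93.97


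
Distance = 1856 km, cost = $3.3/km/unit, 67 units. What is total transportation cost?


TC = dist * cost * units = 1856 * 3.3 * 67 = $410361.60

$410361.60


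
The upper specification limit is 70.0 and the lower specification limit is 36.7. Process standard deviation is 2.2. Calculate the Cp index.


Cp = (70.0 - 36.7) / (6 * 2.2)

2.52


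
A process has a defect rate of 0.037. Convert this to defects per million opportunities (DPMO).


DPMO = defect_rate * 1000000 = 0.037 * 1000000

37000


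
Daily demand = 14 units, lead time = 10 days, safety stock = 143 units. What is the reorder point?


Formula: ROP = (Daily Demand * Lead Time) + Safety Stock
Demand during lead time = 14 * 10 = 140 units
ROP = 140 + 143 = 283 units

283 units


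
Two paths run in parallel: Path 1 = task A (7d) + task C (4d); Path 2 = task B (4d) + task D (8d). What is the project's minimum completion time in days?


Path 1 = 7 + 4 = 11 days
Path 2 = 4 + 8 = 12 days
Duration = max(11, 12) = 12 days

12 days


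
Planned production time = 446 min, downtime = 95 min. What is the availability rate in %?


Formula: Availability = (Planned Time - Downtime) / Planned Time * 100
Uptime = 446 - 95 = 351 min
Availability = 351 / 446 * 100 = 78.7%

78.7%


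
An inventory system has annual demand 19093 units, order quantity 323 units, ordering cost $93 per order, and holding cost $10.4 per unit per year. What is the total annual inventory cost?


TC = 19093/323 * 93 + 323/2 * 10.4

$7176.97


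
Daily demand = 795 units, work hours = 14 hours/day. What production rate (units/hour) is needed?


Formula: Production Rate = Daily Demand / Available Hours
Rate = 795 units/day / 14 hours/day
Rate = 56.8 units/hour

56.8 units/hour


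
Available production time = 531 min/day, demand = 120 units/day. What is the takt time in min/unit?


Formula: Takt Time = Available Production Time / Customer Demand
Takt = 531 min/day / 120 units/day
Takt = 4.43 min/unit

4.43 min/unit


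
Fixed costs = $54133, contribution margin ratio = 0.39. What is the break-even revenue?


Formula: BER = Fixed Costs / Contribution Margin Ratio
BER = $54133 / 0.39
BER = $138802.56 (to the nearest cent)

$138802.56


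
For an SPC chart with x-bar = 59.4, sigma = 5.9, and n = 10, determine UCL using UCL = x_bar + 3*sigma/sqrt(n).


UCL = 59.4 + 3 * 5.9 / sqrt(10)

65.0


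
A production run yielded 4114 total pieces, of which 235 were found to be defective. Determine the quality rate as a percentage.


Formula: Quality Rate = Good Pieces / Total Pieces * 100
Good pieces = 4114 - 235 = 3879
QR = 3879 / 4114 * 100 = 94.3%

94.3%


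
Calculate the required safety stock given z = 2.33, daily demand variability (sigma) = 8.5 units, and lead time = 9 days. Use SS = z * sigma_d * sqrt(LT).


Formula: SS = z * sigma_d * sqrt(LT)
sqrt(LT) = sqrt(9) = 3.0
SS = 2.33 * 8.5 * 3.0
SS = 59.4 units

59.4 units


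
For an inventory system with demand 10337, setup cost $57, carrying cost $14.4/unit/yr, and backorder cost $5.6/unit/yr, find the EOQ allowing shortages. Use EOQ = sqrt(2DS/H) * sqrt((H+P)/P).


Formula: EOQ* = sqrt(2DS/H) * sqrt((H+P)/P)
Base EOQ = sqrt(2*10337*57/14.4) = 286.07 units
Correction = sqrt((14.4+5.6)/5.6) = 1.88982
EOQ* = 286.07 * 1.88982 = 540.6 units

540.6 units


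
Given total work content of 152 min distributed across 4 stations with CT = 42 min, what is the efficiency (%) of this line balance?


Formula: Efficiency = Sum of Task Times / (N_stations * CT) * 100
Total station capacity = 4 stations * 42 min = 168 min
Efficiency = 152 / 168 * 100 = 90.5%

90.5%


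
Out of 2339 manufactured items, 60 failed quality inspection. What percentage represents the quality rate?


Formula: Quality Rate = Good Pieces / Total Pieces * 100
Good pieces = 2339 - 60 = 2279
QR = 2279 / 2339 * 100 = 97.4%

97.4%


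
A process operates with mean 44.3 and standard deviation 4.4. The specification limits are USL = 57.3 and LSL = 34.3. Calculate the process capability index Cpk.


Cpu = (57.3 - 44.3) / (3 * 4.4) = 0.98
Cpl = (44.3 - 34.3) / (3 * 4.4) = 0.76
Cpk = min(0.98, 0.76) = 0.76

0.76


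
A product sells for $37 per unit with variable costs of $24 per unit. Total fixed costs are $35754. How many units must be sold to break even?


Formula: BEQ = Fixed Costs / (Price - Variable Cost)
Contribution margin = $37 - $24 = $13/unit
BEQ = ceil($35754 / $13/unit) = ceil(2750.31) = 2751 units

2751 units


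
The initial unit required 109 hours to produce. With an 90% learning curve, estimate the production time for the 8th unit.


Formula: T_n = T_1 * (learning_rate)^(log2(n)) where learning_rate = rate/100
Doublings = log2(8) = 3
T_n = 109 * 0.9^3
T_n = 109 * 0.729 = 79.5 hours

79.5 hours


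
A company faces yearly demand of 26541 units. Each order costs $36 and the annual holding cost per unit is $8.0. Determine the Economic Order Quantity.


Formula: EOQ = sqrt(2 * D * S / H)
Numerator: 2 * 26541 * 36 = 1910952
2DS/H = 1910952 / 8.0 = 238869.0
EOQ = sqrt(238869.0) = 488.7 units

488.7 units


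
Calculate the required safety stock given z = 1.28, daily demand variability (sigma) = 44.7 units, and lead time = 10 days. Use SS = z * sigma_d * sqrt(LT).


Formula: SS = z * sigma_d * sqrt(LT)
sqrt(LT) = sqrt(10) = 3.1623
SS = 1.28 * 44.7 * 3.1623
SS = 180.9 units

180.9 units


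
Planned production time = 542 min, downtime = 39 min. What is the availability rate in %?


Formula: Availability = (Planned Time - Downtime) / Planned Time * 100
Uptime = 542 - 39 = 503 min
Availability = 503 / 542 * 100 = 92.8%

92.8%


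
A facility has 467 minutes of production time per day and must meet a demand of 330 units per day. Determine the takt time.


Formula: Takt Time = Available Production Time / Customer Demand
Takt = 467 min/day / 330 units/day
Takt = 1.42 min/unit

1.42 min/unit


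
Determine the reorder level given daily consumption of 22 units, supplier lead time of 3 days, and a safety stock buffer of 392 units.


Formula: ROP = (Daily Demand * Lead Time) + Safety Stock
Demand during lead time = 22 * 3 = 66 units
ROP = 66 + 392 = 458 units

458 units


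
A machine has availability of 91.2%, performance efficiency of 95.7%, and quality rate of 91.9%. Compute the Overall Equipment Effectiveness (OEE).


Formula: OEE = Availability * Performance * Quality / 10000
A * P = 91.2% * 95.7% / 100 = 87.28%
OEE = 87.28% * 91.9% / 100 = 80.2%

80.2%


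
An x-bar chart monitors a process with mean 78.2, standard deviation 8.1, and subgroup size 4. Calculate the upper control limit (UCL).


UCL = 78.2 + 3 * 8.1 / sqrt(4)

90.35


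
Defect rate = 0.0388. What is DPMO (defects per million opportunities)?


DPMO = defect_rate * 1000000 = 0.0388 * 1000000

38800


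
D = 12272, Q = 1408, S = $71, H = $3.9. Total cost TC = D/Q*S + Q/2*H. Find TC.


TC = 12272/1408 * 71 + 1408/2 * 3.9

$3364.43


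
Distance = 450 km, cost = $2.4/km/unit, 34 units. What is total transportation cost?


TC = dist * cost * units = 450 * 2.4 * 34 = $36720.00

$36720.00


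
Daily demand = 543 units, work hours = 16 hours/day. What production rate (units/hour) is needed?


Formula: Production Rate = Daily Demand / Available Hours
Rate = 543 units/day / 16 hours/day
Rate = 33.9 units/hour

33.9 units/hour


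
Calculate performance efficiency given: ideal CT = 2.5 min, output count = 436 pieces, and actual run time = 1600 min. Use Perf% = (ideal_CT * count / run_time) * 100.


Formula: Performance = (Ideal CT * Total Count) / Run Time * 100
Ideal output time = 2.5 * 436 = 1090.0 min
Performance = 1090.0 / 1600 * 100 = 68.1%

68.1%


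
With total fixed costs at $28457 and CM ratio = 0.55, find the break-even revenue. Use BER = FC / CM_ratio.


Formula: BER = Fixed Costs / Contribution Margin Ratio
BER = $28457 / 0.55
BER = $51740.00 (to the nearest cent)

$51740.00


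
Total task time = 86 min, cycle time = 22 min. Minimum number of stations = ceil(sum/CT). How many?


Formula: N_min = ceil(Sum of Task Times / Cycle Time)
N_min = ceil(86 min / 22 min) = ceil(3.9091)
N_min = 4 stations

4


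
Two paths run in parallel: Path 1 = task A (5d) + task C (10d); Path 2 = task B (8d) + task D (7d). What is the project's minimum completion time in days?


Path 1 = 5 + 10 = 15 days
Path 2 = 8 + 7 = 15 days
Duration = max(15, 15) = 15 days

15 days


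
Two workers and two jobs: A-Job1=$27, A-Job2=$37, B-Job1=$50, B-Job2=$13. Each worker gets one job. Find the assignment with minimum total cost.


Option 1: A->1 + B->2 = $27 + $13 = $40
Option 2: A->2 + B->1 = $37 + $50 = $87
Min cost = min($40, $87) = $40

$40


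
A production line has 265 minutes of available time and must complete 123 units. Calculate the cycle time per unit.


Formula: CT = Available Time / Number of Units
CT = 265 min / 123 units
CT = 2.15 min/unit

2.15 min/unit


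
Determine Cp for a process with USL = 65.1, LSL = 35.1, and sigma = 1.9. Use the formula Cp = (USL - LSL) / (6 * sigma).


Cp = (65.1 - 35.1) / (6 * 1.9)

2.63


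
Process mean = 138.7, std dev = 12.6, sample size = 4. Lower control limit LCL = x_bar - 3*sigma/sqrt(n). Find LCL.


LCL = 138.7 - 3 * 12.6 / sqrt(4)

119.8


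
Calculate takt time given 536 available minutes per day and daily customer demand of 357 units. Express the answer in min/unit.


Formula: Takt Time = Available Production Time / Customer Demand
Takt = 536 min/day / 357 units/day
Takt = 1.5 min/unit

1.5 min/unit


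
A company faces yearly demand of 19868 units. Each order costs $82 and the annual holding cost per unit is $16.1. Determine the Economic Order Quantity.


Formula: EOQ = sqrt(2 * D * S / H)
Numerator: 2 * 19868 * 82 = 3258352
2DS/H = 3258352 / 16.1 = 202382.1
EOQ = sqrt(202382.1) = 449.9 units

449.9 units


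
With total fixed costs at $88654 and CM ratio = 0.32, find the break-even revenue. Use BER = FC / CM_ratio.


Formula: BER = Fixed Costs / Contribution Margin Ratio
BER = $88654 / 0.32
BER = $277043.75 (to the nearest cent)

$277043.75


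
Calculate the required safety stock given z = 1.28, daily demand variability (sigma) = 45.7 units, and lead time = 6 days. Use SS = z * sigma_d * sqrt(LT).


Formula: SS = z * sigma_d * sqrt(LT)
sqrt(LT) = sqrt(6) = 2.4495
SS = 1.28 * 45.7 * 2.4495
SS = 143.3 units

143.3 units


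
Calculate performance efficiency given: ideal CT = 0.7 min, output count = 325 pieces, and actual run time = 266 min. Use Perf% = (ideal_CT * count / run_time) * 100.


Formula: Performance = (Ideal CT * Total Count) / Run Time * 100
Ideal output time = 0.7 * 325 = 227.5 min
Performance = 227.5 / 266 * 100 = 85.5%

85.5%


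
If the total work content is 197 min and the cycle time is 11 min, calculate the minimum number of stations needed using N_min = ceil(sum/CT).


Formula: N_min = ceil(Sum of Task Times / Cycle Time)
N_min = ceil(197 min / 11 min) = ceil(17.9091)
N_min = 18 stations

18


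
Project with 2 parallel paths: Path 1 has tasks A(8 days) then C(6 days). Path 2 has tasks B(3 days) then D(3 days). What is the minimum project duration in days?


Path 1 = 8 + 6 = 14 days
Path 2 = 3 + 3 = 6 days
Duration = max(14, 6) = 14 days

14 days


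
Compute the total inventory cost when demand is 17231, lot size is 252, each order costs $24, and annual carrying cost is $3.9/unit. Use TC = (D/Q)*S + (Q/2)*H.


TC = 17231/252 * 24 + 252/2 * 3.9

$2132.45


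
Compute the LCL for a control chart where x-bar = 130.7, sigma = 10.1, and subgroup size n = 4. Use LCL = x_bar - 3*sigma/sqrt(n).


LCL = 130.7 - 3 * 10.1 / sqrt(4)

115.55


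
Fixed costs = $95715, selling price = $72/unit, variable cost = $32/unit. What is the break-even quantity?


Formula: BEQ = Fixed Costs / (Price - Variable Cost)
Contribution margin = $72 - $32 = $40/unit
BEQ = ceil($95715 / $40/unit) = ceil(2392.88) = 2393 units

2393 units


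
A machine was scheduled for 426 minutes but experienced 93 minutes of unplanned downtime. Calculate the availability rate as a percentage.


Formula: Availability = (Planned Time - Downtime) / Planned Time * 100
Uptime = 426 - 93 = 333 min
Availability = 333 / 426 * 100 = 78.2%

78.2%


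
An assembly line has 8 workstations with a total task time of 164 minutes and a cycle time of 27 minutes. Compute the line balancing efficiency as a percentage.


Formula: Efficiency = Sum of Task Times / (N_stations * CT) * 100
Total station capacity = 8 stations * 27 min = 216 min
Efficiency = 164 / 216 * 100 = 75.9%

75.9%


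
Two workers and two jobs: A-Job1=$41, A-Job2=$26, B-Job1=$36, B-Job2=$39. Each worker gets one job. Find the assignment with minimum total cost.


Option 1: A->1 + B->2 = $41 + $39 = $80
Option 2: A->2 + B->1 = $26 + $36 = $62
Min cost = min($80, $62) = $62

$62


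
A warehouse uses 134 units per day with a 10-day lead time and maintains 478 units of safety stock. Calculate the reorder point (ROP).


Formula: ROP = (Daily Demand * Lead Time) + Safety Stock
Demand during lead time = 134 * 10 = 1340 units
ROP = 1340 + 478 = 1818 units

1818 units


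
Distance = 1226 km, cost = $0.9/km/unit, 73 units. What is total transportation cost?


TC = dist * cost * units = 1226 * 0.9 * 73 = $80548.20

$80548.20


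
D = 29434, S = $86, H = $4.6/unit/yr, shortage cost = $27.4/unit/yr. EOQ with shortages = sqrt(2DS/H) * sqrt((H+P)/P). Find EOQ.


Formula: EOQ* = sqrt(2DS/H) * sqrt((H+P)/P)
Base EOQ = sqrt(2*29434*86/4.6) = 1049.08 units
Correction = sqrt((4.6+27.4)/27.4) = 1.08069
EOQ* = 1049.08 * 1.08069 = 1133.7 units

1133.7 units


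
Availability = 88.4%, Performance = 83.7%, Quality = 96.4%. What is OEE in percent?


Formula: OEE = Availability * Performance * Quality / 10000
A * P = 88.4% * 83.7% / 100 = 73.99%
OEE = 73.99% * 96.4% / 100 = 71.3%

71.3%


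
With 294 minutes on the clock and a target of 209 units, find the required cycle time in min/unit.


Formula: CT = Available Time / Number of Units
CT = 294 min / 209 units
CT = 1.41 min/unit

1.41 min/unit


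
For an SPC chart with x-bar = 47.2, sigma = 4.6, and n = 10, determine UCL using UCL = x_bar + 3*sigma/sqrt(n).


UCL = 47.2 + 3 * 4.6 / sqrt(10)

51.56


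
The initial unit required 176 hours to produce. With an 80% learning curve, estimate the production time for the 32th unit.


Formula: T_n = T_1 * (learning_rate)^(log2(n)) where learning_rate = rate/100
Doublings = log2(32) = 5
T_n = 176 * 0.8^5
T_n = 176 * 0.3277 = 57.7 hours

57.7 hours


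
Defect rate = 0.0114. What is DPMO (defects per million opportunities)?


DPMO = defect_rate * 1000000 = 0.0114 * 1000000

11400


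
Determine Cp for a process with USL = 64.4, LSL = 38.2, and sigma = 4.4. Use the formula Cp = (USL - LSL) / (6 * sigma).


Cp = (64.4 - 38.2) / (6 * 4.4)

0.99


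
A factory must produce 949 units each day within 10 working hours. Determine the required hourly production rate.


Formula: Production Rate = Daily Demand / Available Hours
Rate = 949 units/day / 10 hours/day
Rate = 94.9 units/hour

94.9 units/hour


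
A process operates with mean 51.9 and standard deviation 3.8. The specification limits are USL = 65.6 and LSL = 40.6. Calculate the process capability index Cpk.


Cpu = (65.6 - 51.9) / (3 * 3.8) = 1.2
Cpl = (51.9 - 40.6) / (3 * 3.8) = 0.99
Cpk = min(1.2, 0.99) = 0.99

0.99


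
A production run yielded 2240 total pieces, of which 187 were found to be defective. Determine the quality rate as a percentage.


Formula: Quality Rate = Good Pieces / Total Pieces * 100
Good pieces = 2240 - 187 = 2053
QR = 2053 / 2240 * 100 = 91.7%

91.7%


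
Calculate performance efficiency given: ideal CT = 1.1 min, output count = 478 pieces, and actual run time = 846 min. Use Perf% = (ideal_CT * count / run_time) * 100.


Formula: Performance = (Ideal CT * Total Count) / Run Time * 100
Ideal output time = 1.1 * 478 = 525.8 min
Performance = 525.8 / 846 * 100 = 62.2%

62.2%


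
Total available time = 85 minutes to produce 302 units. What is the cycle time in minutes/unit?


Formula: CT = Available Time / Number of Units
CT = 85 min / 302 units
CT = 0.28 min/unit

0.28 min/unit


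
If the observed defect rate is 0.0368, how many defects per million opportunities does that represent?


DPMO = defect_rate * 1000000 = 0.0368 * 1000000

36800


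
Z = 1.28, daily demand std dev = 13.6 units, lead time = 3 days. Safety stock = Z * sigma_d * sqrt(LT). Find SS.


Formula: SS = z * sigma_d * sqrt(LT)
sqrt(LT) = sqrt(3) = 1.7321
SS = 1.28 * 13.6 * 1.7321
SS = 30.2 units

30.2 units


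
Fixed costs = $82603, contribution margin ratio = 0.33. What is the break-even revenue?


Formula: BER = Fixed Costs / Contribution Margin Ratio
BER = $82603 / 0.33
BER = $250312.12 (to the nearest cent)

$250312.12


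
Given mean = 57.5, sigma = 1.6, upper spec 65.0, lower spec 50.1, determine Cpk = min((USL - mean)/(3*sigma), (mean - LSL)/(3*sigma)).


Cpu = (65.0 - 57.5) / (3 * 1.6) = 1.56
Cpl = (57.5 - 50.1) / (3 * 1.6) = 1.54
Cpk = min(1.56, 1.54) = 1.54

1.54


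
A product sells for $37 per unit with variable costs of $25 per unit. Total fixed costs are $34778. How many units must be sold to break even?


Formula: BEQ = Fixed Costs / (Price - Variable Cost)
Contribution margin = $37 - $25 = $12/unit
BEQ = ceil($34778 / $12/unit) = ceil(2898.17) = 2899 units

2899 units


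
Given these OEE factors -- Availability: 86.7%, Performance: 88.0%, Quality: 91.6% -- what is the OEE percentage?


Formula: OEE = Availability * Performance * Quality / 10000
A * P = 86.7% * 88.0% / 100 = 76.3%
OEE = 76.3% * 91.6% / 100 = 69.9%

69.9%


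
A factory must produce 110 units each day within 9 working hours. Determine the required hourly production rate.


Formula: Production Rate = Daily Demand / Available Hours
Rate = 110 units/day / 9 hours/day
Rate = 12.2 units/hour

12.2 units/hour


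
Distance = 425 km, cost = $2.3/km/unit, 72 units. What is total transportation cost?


TC = dist * cost * units = 425 * 2.3 * 72 = $70380.00

$70380.00


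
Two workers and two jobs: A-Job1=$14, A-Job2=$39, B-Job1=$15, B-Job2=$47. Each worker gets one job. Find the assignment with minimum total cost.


Option 1: A->1 + B->2 = $14 + $47 = $61
Option 2: A->2 + B->1 = $39 + $15 = $54
Min cost = min($61, $54) = $54

$54


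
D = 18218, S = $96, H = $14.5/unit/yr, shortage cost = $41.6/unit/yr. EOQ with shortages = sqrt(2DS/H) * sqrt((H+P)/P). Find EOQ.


Formula: EOQ* = sqrt(2DS/H) * sqrt((H+P)/P)
Base EOQ = sqrt(2*18218*96/14.5) = 491.15 units
Correction = sqrt((14.5+41.6)/41.6) = 1.16127
EOQ* = 491.15 * 1.16127 = 570.4 units

570.4 units


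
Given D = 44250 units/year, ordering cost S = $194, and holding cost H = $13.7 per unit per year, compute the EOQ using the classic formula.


Formula: EOQ = sqrt(2 * D * S / H)
Numerator: 2 * 44250 * 194 = 17169000
2DS/H = 17169000 / 13.7 = 1253211.7
EOQ = sqrt(1253211.7) = 1119.5 units

1119.5 units


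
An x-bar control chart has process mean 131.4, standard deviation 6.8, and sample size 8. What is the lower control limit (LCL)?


LCL = 131.4 - 3 * 6.8 / sqrt(8)

124.19


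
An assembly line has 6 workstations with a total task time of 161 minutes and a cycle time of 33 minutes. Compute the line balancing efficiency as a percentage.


Formula: Efficiency = Sum of Task Times / (N_stations * CT) * 100
Total station capacity = 6 stations * 33 min = 198 min
Efficiency = 161 / 198 * 100 = 81.3%

81.3%


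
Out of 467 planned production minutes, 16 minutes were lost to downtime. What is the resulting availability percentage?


Formula: Availability = (Planned Time - Downtime) / Planned Time * 100
Uptime = 467 - 16 = 451 min
Availability = 451 / 467 * 100 = 96.6%

96.6%


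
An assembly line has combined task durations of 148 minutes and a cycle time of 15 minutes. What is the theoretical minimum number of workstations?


Formula: N_min = ceil(Sum of Task Times / Cycle Time)
N_min = ceil(148 min / 15 min) = ceil(9.8667)
N_min = 10 stations

10


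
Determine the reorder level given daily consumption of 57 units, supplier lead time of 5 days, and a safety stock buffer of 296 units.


Formula: ROP = (Daily Demand * Lead Time) + Safety Stock
Demand during lead time = 57 * 5 = 285 units
ROP = 285 + 296 = 581 units

581 units


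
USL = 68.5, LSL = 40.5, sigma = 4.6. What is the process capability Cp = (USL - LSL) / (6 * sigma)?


Cp = (68.5 - 40.5) / (6 * 4.6)

1.01


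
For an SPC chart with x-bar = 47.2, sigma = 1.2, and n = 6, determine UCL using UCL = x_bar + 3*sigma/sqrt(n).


UCL = 47.2 + 3 * 1.2 / sqrt(6)

48.67


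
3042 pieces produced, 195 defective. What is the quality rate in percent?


Formula: Quality Rate = Good Pieces / Total Pieces * 100
Good pieces = 3042 - 195 = 2847
QR = 2847 / 3042 * 100 = 93.6%

93.6%


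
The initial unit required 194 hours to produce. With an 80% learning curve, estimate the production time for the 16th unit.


Formula: T_n = T_1 * (learning_rate)^(log2(n)) where learning_rate = rate/100
Doublings = log2(16) = 4
T_n = 194 * 0.8^4
T_n = 194 * 0.4096 = 79.5 hours

79.5 hours


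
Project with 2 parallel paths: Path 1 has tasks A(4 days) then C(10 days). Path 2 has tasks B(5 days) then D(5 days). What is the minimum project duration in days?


Path 1 = 4 + 10 = 14 days
Path 2 = 5 + 5 = 10 days
Duration = max(14, 10) = 14 days

14 days


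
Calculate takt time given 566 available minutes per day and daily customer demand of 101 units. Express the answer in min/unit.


Formula: Takt Time = Available Production Time / Customer Demand
Takt = 566 min/day / 101 units/day
Takt = 5.6 min/unit

5.6 min/unit


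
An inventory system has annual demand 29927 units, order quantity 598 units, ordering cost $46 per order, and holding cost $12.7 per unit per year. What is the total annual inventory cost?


TC = 29927/598 * 46 + 598/2 * 12.7

$6099.38


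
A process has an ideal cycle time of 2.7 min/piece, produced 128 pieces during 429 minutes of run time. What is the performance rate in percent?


Formula: Performance = (Ideal CT * Total Count) / Run Time * 100
Ideal output time = 2.7 * 128 = 345.6 min
Performance = 345.6 / 429 * 100 = 80.6%

80.6%


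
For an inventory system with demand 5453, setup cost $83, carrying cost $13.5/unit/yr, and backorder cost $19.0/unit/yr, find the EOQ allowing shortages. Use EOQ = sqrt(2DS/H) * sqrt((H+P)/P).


Formula: EOQ* = sqrt(2DS/H) * sqrt((H+P)/P)
Base EOQ = sqrt(2*5453*83/13.5) = 258.94 units
Correction = sqrt((13.5+19.0)/19.0) = 1.30787
EOQ* = 258.94 * 1.30787 = 338.7 units

338.7 units


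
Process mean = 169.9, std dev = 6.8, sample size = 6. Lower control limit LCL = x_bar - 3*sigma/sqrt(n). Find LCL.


LCL = 169.9 - 3 * 6.8 / sqrt(6)

161.57


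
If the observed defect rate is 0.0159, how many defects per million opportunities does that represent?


DPMO = defect_rate * 1000000 = 0.0159 * 1000000

15900


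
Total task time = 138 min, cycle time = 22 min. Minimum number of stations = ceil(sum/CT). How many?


Formula: N_min = ceil(Sum of Task Times / Cycle Time)
N_min = ceil(138 min / 22 min) = ceil(6.2727)
N_min = 7 stations

7


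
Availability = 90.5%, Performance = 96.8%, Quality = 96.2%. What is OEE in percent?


Formula: OEE = Availability * Performance * Quality / 10000
A * P = 90.5% * 96.8% / 100 = 87.6%
OEE = 87.6% * 96.2% / 100 = 84.3%

84.3%


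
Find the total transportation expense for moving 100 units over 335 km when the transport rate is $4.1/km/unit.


TC = dist * cost * units = 335 * 4.1 * 100 = $137350.00

$137350.00


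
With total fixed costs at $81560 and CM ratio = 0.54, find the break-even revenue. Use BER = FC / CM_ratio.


Formula: BER = Fixed Costs / Contribution Margin Ratio
BER = $81560 / 0.54
BER = $151037.04 (to the nearest cent)

$151037.04


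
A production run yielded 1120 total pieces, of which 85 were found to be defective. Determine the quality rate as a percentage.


Formula: Quality Rate = Good Pieces / Total Pieces * 100
Good pieces = 1120 - 85 = 1035
QR = 1035 / 1120 * 100 = 92.4%

92.4%


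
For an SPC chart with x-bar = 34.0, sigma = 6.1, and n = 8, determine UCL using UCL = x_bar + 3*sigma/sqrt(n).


UCL = 34.0 + 3 * 6.1 / sqrt(8)

40.47


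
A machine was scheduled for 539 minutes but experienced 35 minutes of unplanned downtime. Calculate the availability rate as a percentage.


Formula: Availability = (Planned Time - Downtime) / Planned Time * 100
Uptime = 539 - 35 = 504 min
Availability = 504 / 539 * 100 = 93.5%

93.5%


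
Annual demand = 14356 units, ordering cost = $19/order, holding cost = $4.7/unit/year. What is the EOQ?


Formula: EOQ = sqrt(2 * D * S / H)
Numerator: 2 * 14356 * 19 = 545528
2DS/H = 545528 / 4.7 = 116069.8
EOQ = sqrt(116069.8) = 340.7 units

340.7 units


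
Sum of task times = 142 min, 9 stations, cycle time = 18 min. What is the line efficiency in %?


Formula: Efficiency = Sum of Task Times / (N_stations * CT) * 100
Total station capacity = 9 stations * 18 min = 162 min
Efficiency = 142 / 162 * 100 = 87.7%

87.7%


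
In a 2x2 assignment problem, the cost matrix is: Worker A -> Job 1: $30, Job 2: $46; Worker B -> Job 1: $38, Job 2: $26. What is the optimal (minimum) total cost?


Option 1: A->1 + B->2 = $30 + $26 = $56
Option 2: A->2 + B->1 = $46 + $38 = $84
Min cost = min($56, $84) = $56

$56


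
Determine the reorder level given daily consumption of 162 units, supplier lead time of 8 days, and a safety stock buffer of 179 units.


Formula: ROP = (Daily Demand * Lead Time) + Safety Stock
Demand during lead time = 162 * 8 = 1296 units
ROP = 1296 + 179 = 1475 units

1475 units


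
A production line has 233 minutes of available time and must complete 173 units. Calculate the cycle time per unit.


Formula: CT = Available Time / Number of Units
CT = 233 min / 173 units
CT = 1.35 min/unit

1.35 min/unit


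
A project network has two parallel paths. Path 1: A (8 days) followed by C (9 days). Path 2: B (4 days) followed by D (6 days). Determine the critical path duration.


Path 1 = 8 + 9 = 17 days
Path 2 = 4 + 6 = 10 days
Duration = max(17, 10) = 17 days

17 days


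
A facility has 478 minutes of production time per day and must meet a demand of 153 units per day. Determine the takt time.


Formula: Takt Time = Available Production Time / Customer Demand
Takt = 478 min/day / 153 units/day
Takt = 3.12 min/unit

3.12 min/unit


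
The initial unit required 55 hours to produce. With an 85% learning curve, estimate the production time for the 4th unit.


Formula: T_n = T_1 * (learning_rate)^(log2(n)) where learning_rate = rate/100
Doublings = log2(4) = 2
T_n = 55 * 0.85^2
T_n = 55 * 0.7225 = 39.7 hours

39.7 hours


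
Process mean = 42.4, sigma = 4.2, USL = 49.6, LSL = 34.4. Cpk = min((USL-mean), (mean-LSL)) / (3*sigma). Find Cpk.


Cpu = (49.6 - 42.4) / (3 * 4.2) = 0.57
Cpl = (42.4 - 34.4) / (3 * 4.2) = 0.63
Cpk = min(0.57, 0.63) = 0.57

0.57


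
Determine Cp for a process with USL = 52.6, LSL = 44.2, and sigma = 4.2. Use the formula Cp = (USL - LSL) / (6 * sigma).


Cp = (52.6 - 44.2) / (6 * 4.2)

0.33


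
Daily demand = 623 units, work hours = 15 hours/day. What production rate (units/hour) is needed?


Formula: Production Rate = Daily Demand / Available Hours
Rate = 623 units/day / 15 hours/day
Rate = 41.5 units/hour

41.5 units/hour


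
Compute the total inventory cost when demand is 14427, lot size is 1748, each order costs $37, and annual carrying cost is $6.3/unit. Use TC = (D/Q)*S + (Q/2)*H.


TC = 14427/1748 * 37 + 1748/2 * 6.3

$5811.58


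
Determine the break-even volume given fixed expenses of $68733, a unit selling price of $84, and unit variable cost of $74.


Formula: BEQ = Fixed Costs / (Price - Variable Cost)
Contribution margin = $84 - $74 = $10/unit
BEQ = ceil($68733 / $10/unit) = ceil(6873.3) = 6874 units

6874 units


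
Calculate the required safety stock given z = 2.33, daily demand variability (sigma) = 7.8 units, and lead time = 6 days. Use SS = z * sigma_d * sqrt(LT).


Formula: SS = z * sigma_d * sqrt(LT)
sqrt(LT) = sqrt(6) = 2.4495
SS = 2.33 * 7.8 * 2.4495
SS = 44.5 units

44.5 units


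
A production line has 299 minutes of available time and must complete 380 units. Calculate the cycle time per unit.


Formula: CT = Available Time / Number of Units
CT = 299 min / 380 units
CT = 0.79 min/unit

0.79 min/unit


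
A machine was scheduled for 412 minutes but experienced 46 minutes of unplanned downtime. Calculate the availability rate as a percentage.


Formula: Availability = (Planned Time - Downtime) / Planned Time * 100
Uptime = 412 - 46 = 366 min
Availability = 366 / 412 * 100 = 88.8%

88.8%


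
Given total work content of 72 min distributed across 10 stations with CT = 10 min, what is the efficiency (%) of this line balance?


Formula: Efficiency = Sum of Task Times / (N_stations * CT) * 100
Total station capacity = 10 stations * 10 min = 100 min
Efficiency = 72 / 100 * 100 = 72.0%

72.0%


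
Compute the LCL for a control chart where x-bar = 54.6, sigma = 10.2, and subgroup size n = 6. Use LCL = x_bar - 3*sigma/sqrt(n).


LCL = 54.6 - 3 * 10.2 / sqrt(6)

42.11


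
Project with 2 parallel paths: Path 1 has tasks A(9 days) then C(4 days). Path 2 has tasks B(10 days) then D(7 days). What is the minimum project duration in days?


Path 1 = 9 + 4 = 13 days
Path 2 = 10 + 7 = 17 days
Duration = max(13, 17) = 17 days

17 days


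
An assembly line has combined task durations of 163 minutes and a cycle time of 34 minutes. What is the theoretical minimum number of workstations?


Formula: N_min = ceil(Sum of Task Times / Cycle Time)
N_min = ceil(163 min / 34 min) = ceil(4.7941)
N_min = 5 stations

5


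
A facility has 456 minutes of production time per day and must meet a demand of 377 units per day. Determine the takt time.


Formula: Takt Time = Available Production Time / Customer Demand
Takt = 456 min/day / 377 units/day
Takt = 1.21 min/unit

1.21 min/unit


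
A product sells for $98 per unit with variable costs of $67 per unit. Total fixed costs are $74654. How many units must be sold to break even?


Formula: BEQ = Fixed Costs / (Price - Variable Cost)
Contribution margin = $98 - $67 = $31/unit
BEQ = ceil($74654 / $31/unit) = ceil(2408.19) = 2409 units

2409 units


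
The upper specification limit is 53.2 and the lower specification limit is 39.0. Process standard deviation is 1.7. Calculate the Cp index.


Cp = (53.2 - 39.0) / (6 * 1.7)

1.39


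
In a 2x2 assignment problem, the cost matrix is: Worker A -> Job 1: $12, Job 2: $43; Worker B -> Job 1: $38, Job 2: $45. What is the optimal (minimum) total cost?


Option 1: A->1 + B->2 = $12 + $45 = $57
Option 2: A->2 + B->1 = $43 + $38 = $81
Min cost = min($57, $81) = $57

$57


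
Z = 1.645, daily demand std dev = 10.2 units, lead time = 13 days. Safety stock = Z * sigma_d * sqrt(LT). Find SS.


Formula: SS = z * sigma_d * sqrt(LT)
sqrt(LT) = sqrt(13) = 3.6056
SS = 1.645 * 10.2 * 3.6056
SS = 60.5 units

60.5 units


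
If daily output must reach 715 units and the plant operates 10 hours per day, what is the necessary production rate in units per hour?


Formula: Production Rate = Daily Demand / Available Hours
Rate = 715 units/day / 10 hours/day
Rate = 71.5 units/hour

71.5 units/hour


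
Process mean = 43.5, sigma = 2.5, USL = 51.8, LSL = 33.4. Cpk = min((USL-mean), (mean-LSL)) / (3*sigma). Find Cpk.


Cpu = (51.8 - 43.5) / (3 * 2.5) = 1.11
Cpl = (43.5 - 33.4) / (3 * 2.5) = 1.35
Cpk = min(1.11, 1.35) = 1.11

1.11


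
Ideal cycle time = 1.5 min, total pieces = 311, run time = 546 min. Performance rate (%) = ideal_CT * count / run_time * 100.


Formula: Performance = (Ideal CT * Total Count) / Run Time * 100
Ideal output time = 1.5 * 311 = 466.5 min
Performance = 466.5 / 546 * 100 = 85.4%

85.4%


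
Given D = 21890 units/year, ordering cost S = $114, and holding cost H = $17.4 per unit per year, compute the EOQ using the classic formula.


Formula: EOQ = sqrt(2 * D * S / H)
Numerator: 2 * 21890 * 114 = 4990920
2DS/H = 4990920 / 17.4 = 286834.5
EOQ = sqrt(286834.5) = 535.6 units

535.6 units


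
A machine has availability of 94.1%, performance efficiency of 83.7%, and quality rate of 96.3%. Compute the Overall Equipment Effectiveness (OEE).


Formula: OEE = Availability * Performance * Quality / 10000
A * P = 94.1% * 83.7% / 100 = 78.76%
OEE = 78.76% * 96.3% / 100 = 75.8%

75.8%


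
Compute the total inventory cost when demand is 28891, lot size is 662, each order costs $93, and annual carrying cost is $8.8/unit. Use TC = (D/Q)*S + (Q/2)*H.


TC = 28891/662 * 93 + 662/2 * 8.8

$6971.51


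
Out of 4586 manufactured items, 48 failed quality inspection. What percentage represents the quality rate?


Formula: Quality Rate = Good Pieces / Total Pieces * 100
Good pieces = 4586 - 48 = 4538
QR = 4538 / 4586 * 100 = 99.0%

99.0%


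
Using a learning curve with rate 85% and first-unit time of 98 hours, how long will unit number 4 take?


Formula: T_n = T_1 * (learning_rate)^(log2(n)) where learning_rate = rate/100
Doublings = log2(4) = 2
T_n = 98 * 0.85^2
T_n = 98 * 0.7225 = 70.8 hours

70.8 hours


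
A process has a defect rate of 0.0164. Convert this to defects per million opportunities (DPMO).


DPMO = defect_rate * 1000000 = 0.0164 * 1000000

16400


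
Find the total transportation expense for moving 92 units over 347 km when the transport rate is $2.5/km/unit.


TC = dist * cost * units = 347 * 2.5 * 92 = $79810.00

$79810.00


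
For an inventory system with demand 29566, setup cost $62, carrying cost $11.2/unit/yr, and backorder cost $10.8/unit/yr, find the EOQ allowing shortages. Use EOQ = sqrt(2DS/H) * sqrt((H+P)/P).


Formula: EOQ* = sqrt(2DS/H) * sqrt((H+P)/P)
Base EOQ = sqrt(2*29566*62/11.2) = 572.13 units
Correction = sqrt((11.2+10.8)/10.8) = 1.42725
EOQ* = 572.13 * 1.42725 = 816.6 units

816.6 units


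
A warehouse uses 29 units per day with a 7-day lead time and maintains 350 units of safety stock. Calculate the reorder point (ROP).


Formula: ROP = (Daily Demand * Lead Time) + Safety Stock
Demand during lead time = 29 * 7 = 203 units
ROP = 203 + 350 = 553 units

553 units


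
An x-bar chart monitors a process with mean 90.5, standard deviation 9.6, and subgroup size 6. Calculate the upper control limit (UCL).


UCL = 90.5 + 3 * 9.6 / sqrt(6)

102.26


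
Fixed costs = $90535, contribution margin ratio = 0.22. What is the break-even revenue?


Formula: BER = Fixed Costs / Contribution Margin Ratio
BER = $90535 / 0.22
BER = $411522.73 (to the nearest cent)

$411522.73


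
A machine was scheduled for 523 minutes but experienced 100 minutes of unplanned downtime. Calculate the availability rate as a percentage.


Formula: Availability = (Planned Time - Downtime) / Planned Time * 100
Uptime = 523 - 100 = 423 min
Availability = 423 / 523 * 100 = 80.9%

80.9%


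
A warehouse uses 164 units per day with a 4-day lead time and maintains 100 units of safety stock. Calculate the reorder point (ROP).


Formula: ROP = (Daily Demand * Lead Time) + Safety Stock
Demand during lead time = 164 * 4 = 656 units
ROP = 656 + 100 = 756 units

756 units


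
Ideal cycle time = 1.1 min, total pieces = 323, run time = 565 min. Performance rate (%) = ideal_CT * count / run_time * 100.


Formula: Performance = (Ideal CT * Total Count) / Run Time * 100
Ideal output time = 1.1 * 323 = 355.3 min
Performance = 355.3 / 565 * 100 = 62.9%

62.9%


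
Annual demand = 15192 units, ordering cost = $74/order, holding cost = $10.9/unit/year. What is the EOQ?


Formula: EOQ = sqrt(2 * D * S / H)
Numerator: 2 * 15192 * 74 = 2248416
2DS/H = 2248416 / 10.9 = 206276.7
EOQ = sqrt(206276.7) = 454.2 units

454.2 units


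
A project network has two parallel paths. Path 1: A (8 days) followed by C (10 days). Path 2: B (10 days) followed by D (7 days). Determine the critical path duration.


Path 1 = 8 + 10 = 18 days
Path 2 = 10 + 7 = 17 days
Duration = max(18, 17) = 18 days

18 days


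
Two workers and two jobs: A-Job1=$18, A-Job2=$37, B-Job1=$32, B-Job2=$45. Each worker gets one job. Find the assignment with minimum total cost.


Option 1: A->1 + B->2 = $18 + $45 = $63
Option 2: A->2 + B->1 = $37 + $32 = $69
Min cost = min($63, $69) = $63

$63


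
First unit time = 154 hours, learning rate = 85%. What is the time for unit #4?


Formula: T_n = T_1 * (learning_rate)^(log2(n)) where learning_rate = rate/100
Doublings = log2(4) = 2
T_n = 154 * 0.85^2
T_n = 154 * 0.7225 = 111.3 hours

111.3 hours


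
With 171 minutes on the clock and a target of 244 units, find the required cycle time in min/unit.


Formula: CT = Available Time / Number of Units
CT = 171 min / 244 units
CT = 0.7 min/unit

0.7 min/unit


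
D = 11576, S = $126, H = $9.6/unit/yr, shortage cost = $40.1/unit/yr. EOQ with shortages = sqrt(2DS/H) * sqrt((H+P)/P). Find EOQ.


Formula: EOQ* = sqrt(2DS/H) * sqrt((H+P)/P)
Base EOQ = sqrt(2*11576*126/9.6) = 551.24 units
Correction = sqrt((9.6+40.1)/40.1) = 1.11328
EOQ* = 551.24 * 1.11328 = 613.7 units

613.7 units


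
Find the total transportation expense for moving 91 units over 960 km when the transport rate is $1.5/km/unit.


TC = dist * cost * units = 960 * 1.5 * 91 = $131040.00

$131040.00


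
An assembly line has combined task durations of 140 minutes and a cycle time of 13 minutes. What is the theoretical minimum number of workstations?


Formula: N_min = ceil(Sum of Task Times / Cycle Time)
N_min = ceil(140 min / 13 min) = ceil(10.7692)
N_min = 11 stations

11


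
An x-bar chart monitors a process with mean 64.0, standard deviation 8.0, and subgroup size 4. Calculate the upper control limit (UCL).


UCL = 64.0 + 3 * 8.0 / sqrt(4)

76.0


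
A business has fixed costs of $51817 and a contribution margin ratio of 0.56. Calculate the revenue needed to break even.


Formula: BER = Fixed Costs / Contribution Margin Ratio
BER = $51817 / 0.56
BER = $92530.36 (to the nearest cent)

$92530.36


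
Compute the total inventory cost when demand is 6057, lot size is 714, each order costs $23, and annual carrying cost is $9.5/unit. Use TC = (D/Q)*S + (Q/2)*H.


TC = 6057/714 * 23 + 714/2 * 9.5

$3586.61
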